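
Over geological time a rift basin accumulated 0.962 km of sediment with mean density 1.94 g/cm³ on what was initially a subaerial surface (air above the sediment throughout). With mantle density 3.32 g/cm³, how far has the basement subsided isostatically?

0.562 km

Subaerial load: s = t ρ_sed / ρ_m = 0.962 km × 1.94/3.32 = 0.562 km.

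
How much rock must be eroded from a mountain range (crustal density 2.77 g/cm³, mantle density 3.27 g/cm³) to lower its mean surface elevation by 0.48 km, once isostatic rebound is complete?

3.14 km

Net drop Δ = e − u = e − e ρ_c/ρ_m = e (ρ_m − ρ_c)/ρ_m.
e = Δ ρ_m/(ρ_m − ρ_c) = 0.48 km × 3.27/0.5 = 3.14 km.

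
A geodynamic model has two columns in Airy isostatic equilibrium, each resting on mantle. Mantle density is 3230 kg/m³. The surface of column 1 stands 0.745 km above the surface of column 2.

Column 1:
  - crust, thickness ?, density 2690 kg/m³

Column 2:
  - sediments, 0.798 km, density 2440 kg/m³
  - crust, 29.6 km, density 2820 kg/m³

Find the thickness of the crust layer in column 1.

Take the compensation level at the base of the deeper column (depth z_c below the surface of column 1) and equate Σ ρ_i t_i down to z_c; mantle fills any gap and the z_c terms cancel.
Column 1: x×2690 + (z_c − 0 − x)×3230
Column 2: 0.745×0 + 0.798×2440 + 29.6×2820 + (z_c − 0.745 − 30.398)×3230
The z_c×3230 term appears on both sides and cancels. Collect the known terms of each column as K = Σ(ρt)_known − 3230 × (depth of known layers): K_1 = 0 − 3230×0 = 0; K_2 = 85419.12 − 3230×(0.745 + 30.398) = −15172.77.
Balance: K_1 − x×(3230 − 2690) = K_2, so x = (K_1 − K_2)/(3230 − 2690) = 15172.8/540 = 28.1 km.

28.1 km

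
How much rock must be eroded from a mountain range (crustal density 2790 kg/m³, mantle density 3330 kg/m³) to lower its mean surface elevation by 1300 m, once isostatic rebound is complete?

Net drop Δ = e − u = e − e ρ_c/ρ_m = e (ρ_m − ρ_c)/ρ_m.
e = Δ ρ_m/(ρ_m − ρ_c) = 1300 m × 3330/540 = 8020 m.

8020 m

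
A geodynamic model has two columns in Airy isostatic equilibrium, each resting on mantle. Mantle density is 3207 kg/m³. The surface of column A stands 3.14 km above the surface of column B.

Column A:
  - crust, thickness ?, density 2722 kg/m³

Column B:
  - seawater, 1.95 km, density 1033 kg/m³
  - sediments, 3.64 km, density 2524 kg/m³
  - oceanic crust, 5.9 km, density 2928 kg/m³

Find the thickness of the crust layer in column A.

38 km

Take the compensation level at the base of the deeper column (depth z_c below the surface of column A) and equate Σ ρ_i t_i down to z_c; mantle fills any gap and the z_c terms cancel.
Column A: x×2722 + (z_c − 0 − x)×3207
Column B: 3.14×0 + 1.95×1033 + 3.64×2524 + 5.9×2928 + (z_c − 3.14 − 11.49)×3207
The z_c×3207 term appears on both sides and cancels. Collect the known terms of each column as K = Σ(ρt)_known − 3207 × (depth of known layers): K_A = 0 − 3207×0 = 0; K_B = 28476.91 − 3207×(3.14 + 11.49) = −18441.5.
Balance: K_A − x×(3207 − 2722) = K_B, so x = (K_A − K_B)/(3207 − 2722) = 18441.5/485 = 38 km.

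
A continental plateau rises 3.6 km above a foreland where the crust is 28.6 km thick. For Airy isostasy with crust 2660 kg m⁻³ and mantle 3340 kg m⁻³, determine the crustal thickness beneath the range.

46.3 km

Root depth r = h ρ_c / (ρ_m − ρ_c) = 3.6 km × 2660 / 680 = 14.08 km.
Total thickness = T + h + r = 28.6 km + 3.6 km + 14.08 km = 46.3 km.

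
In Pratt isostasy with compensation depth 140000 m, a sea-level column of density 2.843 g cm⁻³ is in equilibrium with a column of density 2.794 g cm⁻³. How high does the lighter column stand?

ρ_ref D = ρ (D + h) → h = D (ρ_ref − ρ)/ρ.
h = 140000 m × (2.843 − 2.794)/2.794 = 2460 m.

2460 m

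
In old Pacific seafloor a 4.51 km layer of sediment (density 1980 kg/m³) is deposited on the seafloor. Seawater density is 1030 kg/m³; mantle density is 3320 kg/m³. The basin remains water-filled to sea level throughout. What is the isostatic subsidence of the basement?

1.87 km

Submarine loading: the sediment displaces seawater, and the subsidence is in turn flooded, so s (ρ_m − ρ_w) = t (ρ_sed − ρ_w).
s = 4.51 km × (1980 − 1030) / (3320 − 1030) = 1.87 km.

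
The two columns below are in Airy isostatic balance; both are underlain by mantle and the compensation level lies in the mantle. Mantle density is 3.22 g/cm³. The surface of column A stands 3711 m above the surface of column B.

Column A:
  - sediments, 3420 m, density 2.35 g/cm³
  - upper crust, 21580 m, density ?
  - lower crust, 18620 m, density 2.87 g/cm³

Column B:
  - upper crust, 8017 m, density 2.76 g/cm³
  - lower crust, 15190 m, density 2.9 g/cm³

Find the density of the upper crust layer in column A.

2.71 g/cm³

Take the compensation level at the base of the deeper column (depth z_c below the surface of column A) and equate Σ ρ_i t_i down to z_c; mantle fills any gap and the z_c terms cancel.
Column A: 3420×2.35 + 21580×ρ + 18620×2.87 + (z_c − 43620)×3.22
Column B: 3711×0 + 8017×2.76 + 15190×2.9 + (z_c − 3711 − 23207)×3.22
The z_c×3.22 term appears on both sides and cancels. Collect the known terms of each column as K = Σ(ρt)_known − 3.22 × (depth of known layers): K_A = 61476.4 − 3.22×43620 = −78980; K_B = 66177.92 − 3.22×(3711 + 23207) = −20498.04.
Balance: K_A + 21580×ρ = K_B, so ρ = (K_B − K_A)/21580 = 58482/21580 = 2.71 g/cm³.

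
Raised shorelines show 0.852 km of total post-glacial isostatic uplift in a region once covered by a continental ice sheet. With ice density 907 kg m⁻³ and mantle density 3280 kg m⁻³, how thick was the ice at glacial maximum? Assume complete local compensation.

u = t ρ_ice/ρ_m → t = u ρ_m/ρ_ice = 0.852 km × 3280/907 = 3.08 km.

3.08 km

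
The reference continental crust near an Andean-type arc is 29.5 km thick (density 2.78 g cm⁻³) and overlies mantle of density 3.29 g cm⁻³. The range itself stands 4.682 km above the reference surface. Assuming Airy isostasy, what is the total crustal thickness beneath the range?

Root depth r = h ρ_c / (ρ_m − ρ_c) = 4.682 km × 2.78 / 0.51 = 25.52 km.
Total thickness = T + h + r = 29.5 km + 4.682 km + 25.52 km = 59.7 km.

59.7 km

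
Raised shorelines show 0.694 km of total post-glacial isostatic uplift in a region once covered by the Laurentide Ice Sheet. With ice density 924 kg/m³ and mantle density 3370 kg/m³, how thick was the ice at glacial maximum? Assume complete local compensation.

u = t ρ_ice/ρ_m → t = u ρ_m/ρ_ice = 0.694 km × 3370/924 = 2.53 km.

2.53 km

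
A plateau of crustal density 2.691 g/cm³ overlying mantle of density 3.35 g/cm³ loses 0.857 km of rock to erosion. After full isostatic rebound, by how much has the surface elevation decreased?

Rebound u = e ρ_c/ρ_m = 0.857 km × 2.691/3.35 = 0.6884 km.
Net surface drop = e − u = 0.857 km − 0.6884 km = e (ρ_m − ρ_c)/ρ_m = 0.169 km.

0.169 km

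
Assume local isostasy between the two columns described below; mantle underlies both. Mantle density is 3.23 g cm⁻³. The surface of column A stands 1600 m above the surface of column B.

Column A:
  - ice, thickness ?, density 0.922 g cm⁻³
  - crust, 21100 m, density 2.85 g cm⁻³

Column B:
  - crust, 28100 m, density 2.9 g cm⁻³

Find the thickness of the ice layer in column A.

2780 m

Take the compensation level at the base of the deeper column (depth z_c below the surface of column A) and equate Σ ρ_i t_i down to z_c; mantle fills any gap and the z_c terms cancel.
Column A: x×0.922 + 21100×2.85 + (z_c − 21100 − x)×3.23
Column B: 1600×0 + 28100×2.9 + (z_c − 1600 − 28100)×3.23
The z_c×3.23 term appears on both sides and cancels. Collect the known terms of each column as K = Σ(ρt)_known − 3.23 × (depth of known layers): K_A = 60135 − 3.23×21100 = −8018; K_B = 81490 − 3.23×(1600 + 28100) = −14441.
Balance: K_A − x×(3.23 − 0.922) = K_B, so x = (K_A − K_B)/(3.23 − 0.922) = 6423/2.308 = 2780 m.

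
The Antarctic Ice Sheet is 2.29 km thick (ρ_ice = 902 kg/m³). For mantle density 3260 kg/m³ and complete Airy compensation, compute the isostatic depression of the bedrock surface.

0.634 km

Equating mass per unit area of the two columns: the ice load ρ_ice t is balanced by mantle displaced below, ρ_m s.
s = t ρ_ice / ρ_m = 2.29 km × 902/3260 = 0.634 km.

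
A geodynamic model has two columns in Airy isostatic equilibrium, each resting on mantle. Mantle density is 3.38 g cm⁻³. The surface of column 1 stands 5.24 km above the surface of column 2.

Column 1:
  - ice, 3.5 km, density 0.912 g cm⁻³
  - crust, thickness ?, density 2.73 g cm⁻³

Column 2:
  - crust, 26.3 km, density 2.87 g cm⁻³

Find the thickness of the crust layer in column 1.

34.6 km

Take the compensation level at the base of the deeper column (depth z_c below the surface of column 1) and equate Σ ρ_i t_i down to z_c; mantle fills any gap and the z_c terms cancel.
Column 1: 3.5×0.912 + x×2.73 + (z_c − 3.5 − x)×3.38
Column 2: 5.24×0 + 26.3×2.87 + (z_c − 5.24 − 26.3)×3.38
The z_c×3.38 term appears on both sides and cancels. Collect the known terms of each column as K = Σ(ρt)_known − 3.38 × (depth of known layers): K_1 = 3.192 − 3.38×3.5 = −8.638; K_2 = 75.481 − 3.38×(5.24 + 26.3) = −31.1242.
Balance: K_1 − x×(3.38 − 2.73) = K_2, so x = (K_1 − K_2)/(3.38 − 2.73) = 22.4862/0.65 = 34.6 km.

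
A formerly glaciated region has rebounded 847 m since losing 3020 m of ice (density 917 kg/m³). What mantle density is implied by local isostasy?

ρ_m = ρ_ice t / u = 917 × 3020 m/847 m = 3270 kg/m³.

3270 kg/m³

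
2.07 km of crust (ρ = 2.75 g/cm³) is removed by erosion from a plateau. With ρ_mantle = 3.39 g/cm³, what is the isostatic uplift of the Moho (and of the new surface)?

1.68 km

Unloading: uplift u = e ρ_c/ρ_m = 2.07 km × 2.75/3.39 = 1.68 km.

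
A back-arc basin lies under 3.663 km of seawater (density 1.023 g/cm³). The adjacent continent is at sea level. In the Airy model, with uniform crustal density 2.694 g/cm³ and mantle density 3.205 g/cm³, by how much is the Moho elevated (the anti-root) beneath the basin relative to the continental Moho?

12 km

In Airy isostatic equilibrium: replacing crust with seawater at the top is compensated by replacing crust with mantle at the base: d (ρ_c − ρ_w) = a (ρ_m − ρ_c).
a = d (ρ_c − ρ_w)/(ρ_m − ρ_c) = 3.663 km × 1.671/0.511 = 12 km.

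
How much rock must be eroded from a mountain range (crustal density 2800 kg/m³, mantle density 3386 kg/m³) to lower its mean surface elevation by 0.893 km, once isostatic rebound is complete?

5.16 km

Net drop Δ = e − u = e − e ρ_c/ρ_m = e (ρ_m − ρ_c)/ρ_m.
e = Δ ρ_m/(ρ_m − ρ_c) = 0.893 km × 3386/586 = 5.16 km.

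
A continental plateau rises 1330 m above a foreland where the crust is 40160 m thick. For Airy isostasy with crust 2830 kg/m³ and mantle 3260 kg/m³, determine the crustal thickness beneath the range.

50200 m

Root depth r = h ρ_c / (ρ_m − ρ_c) = 1330 m × 2830 / 430 = 8753 m.
Total thickness = T + h + r = 40160 m + 1330 m + 8753 m = 50200 m.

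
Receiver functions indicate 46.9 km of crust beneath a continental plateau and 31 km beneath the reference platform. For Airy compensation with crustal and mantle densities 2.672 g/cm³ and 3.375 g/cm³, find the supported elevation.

Excess crust Δ = 46.9 km − 31 km = 15.9 km, split between elevation h and root r with h + r = Δ.
Airy balance ρ_c h = (ρ_m − ρ_c) r gives r = h ρ_c/(ρ_m − ρ_c), so h (1 + ρ_c/(ρ_m − ρ_c)) = Δ, i.e. h = Δ (ρ_m − ρ_c)/ρ_m.
h = 15.9 km × 0.703/3.375 = 3.31 km.

3.31 km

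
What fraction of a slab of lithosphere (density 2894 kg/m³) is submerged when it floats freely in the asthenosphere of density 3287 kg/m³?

88%

Submerged fraction = ρ_obj/ρ_fluid = 2894/3287 = 88%.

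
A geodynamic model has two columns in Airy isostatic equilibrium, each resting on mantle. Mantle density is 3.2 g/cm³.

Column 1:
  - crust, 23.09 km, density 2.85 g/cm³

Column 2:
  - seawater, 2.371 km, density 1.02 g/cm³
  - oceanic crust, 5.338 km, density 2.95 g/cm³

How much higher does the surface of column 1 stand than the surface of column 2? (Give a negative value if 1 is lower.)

For any compensation level in the mantle, the mantle terms cancel and isostasy reduces to e = (Σt_1 − Σt_2) − (Σ(ρt)_1 − Σ(ρt)_2) / ρ_m.
Σt_1 = 23.09 km; Σt_2 = 7.709 km; Σ(ρt)_1 = 65.8065; Σ(ρt)_2 = 18.16552 (in km·g/cm³).
e = (23.09 − 7.709) − (65.8065 − 18.16552) / 3.2 = 0.493 km.

0.493 km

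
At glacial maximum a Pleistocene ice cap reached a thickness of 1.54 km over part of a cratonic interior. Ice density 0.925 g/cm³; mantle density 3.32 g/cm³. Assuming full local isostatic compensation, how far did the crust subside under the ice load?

Balancing pressure at the compensation depth: the ice load ρ_ice t is balanced by mantle displaced below, ρ_m s.
s = t ρ_ice / ρ_m = 1.54 km × 0.925/3.32 = 0.429 km.

0.429 km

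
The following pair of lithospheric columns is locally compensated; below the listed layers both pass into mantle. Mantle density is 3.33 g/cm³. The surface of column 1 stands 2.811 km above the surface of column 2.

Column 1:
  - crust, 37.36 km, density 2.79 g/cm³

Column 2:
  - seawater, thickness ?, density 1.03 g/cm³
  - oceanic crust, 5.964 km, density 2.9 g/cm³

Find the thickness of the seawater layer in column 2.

3.59 km

Take the compensation level at the base of the deeper column (depth z_c below the surface of column 1) and equate Σ ρ_i t_i down to z_c; mantle fills any gap and the z_c terms cancel.
Column 1: 37.36×2.79 + (z_c − 37.36)×3.33
Column 2: 2.811×0 + x×1.03 + 5.964×2.9 + (z_c − 2.811 − 5.964 − x)×3.33
The z_c×3.33 term appears on both sides and cancels. Collect the known terms of each column as K = Σ(ρt)_known − 3.33 × (depth of known layers): K_1 = 104.2344 − 3.33×37.36 = −20.1744; K_2 = 17.2956 − 3.33×(2.811 + 5.964) = −11.92515.
Balance: K_1 = K_2 − x×(3.33 − 1.03), so x = (K_2 − K_1)/(3.33 − 1.03) = 8.24925/2.3 = 3.59 km.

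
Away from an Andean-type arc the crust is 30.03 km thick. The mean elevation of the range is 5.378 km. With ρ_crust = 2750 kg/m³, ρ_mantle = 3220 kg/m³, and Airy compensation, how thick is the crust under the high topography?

Root depth r = h ρ_c / (ρ_m − ρ_c) = 5.378 km × 2750 / 470 = 31.47 km.
Total thickness = T + h + r = 30.03 km + 5.378 km + 31.47 km = 66.9 km.

66.9 km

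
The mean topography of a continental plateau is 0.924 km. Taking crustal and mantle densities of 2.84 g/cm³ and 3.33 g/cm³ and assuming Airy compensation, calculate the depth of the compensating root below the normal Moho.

5.36 km

Balancing pressure at the compensation depth: the weight of the topography is balanced by the buoyancy of the root, ρ_c h = (ρ_m − ρ_c) r.
r = h · ρ_c / (ρ_m − ρ_c) = 0.924 km × 2.84 / (3.33 − 2.84) = 5.36 km.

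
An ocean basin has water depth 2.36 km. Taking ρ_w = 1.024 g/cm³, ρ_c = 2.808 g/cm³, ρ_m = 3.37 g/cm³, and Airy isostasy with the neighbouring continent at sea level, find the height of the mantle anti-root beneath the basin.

Equating mass per unit area of the two columns: replacing crust with seawater at the top is compensated by replacing crust with mantle at the base: d (ρ_c − ρ_w) = a (ρ_m − ρ_c).
a = d (ρ_c − ρ_w)/(ρ_m − ρ_c) = 2.36 km × 1.784/0.562 = 7.49 km.

7.49 km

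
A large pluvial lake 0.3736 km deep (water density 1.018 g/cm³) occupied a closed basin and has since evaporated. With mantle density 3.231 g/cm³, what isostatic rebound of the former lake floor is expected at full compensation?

0.118 km

u = d ρ_w/ρ_m = 0.3736 km × 1.018/3.231 = 0.118 km.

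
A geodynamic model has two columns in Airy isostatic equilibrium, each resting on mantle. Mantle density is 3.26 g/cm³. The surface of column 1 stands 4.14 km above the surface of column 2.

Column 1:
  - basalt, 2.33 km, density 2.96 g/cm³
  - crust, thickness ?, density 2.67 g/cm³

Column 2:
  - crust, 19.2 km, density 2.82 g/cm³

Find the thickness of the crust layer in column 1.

Take the compensation level at the base of the deeper column (depth z_c below the surface of column 1) and equate Σ ρ_i t_i down to z_c; mantle fills any gap and the z_c terms cancel.
Column 1: 2.33×2.96 + x×2.67 + (z_c − 2.33 − x)×3.26
Column 2: 4.14×0 + 19.2×2.82 + (z_c − 4.14 − 19.2)×3.26
The z_c×3.26 term appears on both sides and cancels. Collect the known terms of each column as K = Σ(ρt)_known − 3.26 × (depth of known layers): K_1 = 6.8968 − 3.26×2.33 = −0.699; K_2 = 54.144 − 3.26×(4.14 + 19.2) = −21.9444.
Balance: K_1 − x×(3.26 − 2.67) = K_2, so x = (K_1 − K_2)/(3.26 − 2.67) = 21.2454/0.59 = 36 km.

36 km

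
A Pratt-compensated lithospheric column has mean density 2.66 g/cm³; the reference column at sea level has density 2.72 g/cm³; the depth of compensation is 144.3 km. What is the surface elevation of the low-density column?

3.25 km

ρ_ref D = ρ (D + h) → h = D (ρ_ref − ρ)/ρ.
h = 144.3 km × (2.72 − 2.66)/2.66 = 3.25 km.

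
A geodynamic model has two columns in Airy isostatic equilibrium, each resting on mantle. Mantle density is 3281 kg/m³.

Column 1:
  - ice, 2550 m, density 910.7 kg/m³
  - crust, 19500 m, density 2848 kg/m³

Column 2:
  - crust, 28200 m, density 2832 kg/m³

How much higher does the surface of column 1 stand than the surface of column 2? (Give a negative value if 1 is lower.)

For any compensation level in the mantle, the mantle terms cancel and isostasy reduces to e = (Σt_1 − Σt_2) − (Σ(ρt)_1 − Σ(ρt)_2) / ρ_m.
Σt_1 = 22050 m; Σt_2 = 28200 m; Σ(ρt)_1 = 57858285; Σ(ρt)_2 = 79862400 (in m·kg/m³).
e = (22050 − 28200) − (57858285 − 79862400) / 3281 = 557 m.

557 m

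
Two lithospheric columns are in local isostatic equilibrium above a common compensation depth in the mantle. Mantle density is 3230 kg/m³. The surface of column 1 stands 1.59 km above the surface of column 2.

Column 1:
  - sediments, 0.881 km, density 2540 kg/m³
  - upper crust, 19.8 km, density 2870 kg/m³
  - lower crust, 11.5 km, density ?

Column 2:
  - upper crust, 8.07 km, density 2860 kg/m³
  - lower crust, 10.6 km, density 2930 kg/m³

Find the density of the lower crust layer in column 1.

2920 kg/m³

Take the compensation level at the base of the deeper column (depth z_c below the surface of column 1) and equate Σ ρ_i t_i down to z_c; mantle fills any gap and the z_c terms cancel.
Column 1: 0.881×2540 + 19.8×2870 + 11.5×ρ + (z_c − 32.181)×3230
Column 2: 1.59×0 + 8.07×2860 + 10.6×2930 + (z_c − 1.59 − 18.67)×3230
The z_c×3230 term appears on both sides and cancels. Collect the known terms of each column as K = Σ(ρt)_known − 3230 × (depth of known layers): K_1 = 59063.74 − 3230×32.181 = −44880.89; K_2 = 54138.2 − 3230×(1.59 + 18.67) = −11301.6.
Balance: K_1 + 11.5×ρ = K_2, so ρ = (K_2 − K_1)/11.5 = 33579.3/11.5 = 2920 kg/m³.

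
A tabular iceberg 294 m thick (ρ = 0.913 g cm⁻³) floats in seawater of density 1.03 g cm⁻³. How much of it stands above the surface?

33.4 m

Floating equilibrium: submerged depth d = t ρ_obj/ρ_fluid = 294 m × 0.913/1.03 = 260.6 m.
Freeboard = t − d = 294 m − 260.6 m = 33.4 m.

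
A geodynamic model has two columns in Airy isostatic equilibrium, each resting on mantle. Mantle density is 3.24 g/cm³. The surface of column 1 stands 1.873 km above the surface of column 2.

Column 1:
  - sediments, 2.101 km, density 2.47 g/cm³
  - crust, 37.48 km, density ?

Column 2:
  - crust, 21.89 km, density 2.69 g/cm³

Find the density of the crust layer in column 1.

Take the compensation level at the base of the deeper column (depth z_c below the surface of column 1) and equate Σ ρ_i t_i down to z_c; mantle fills any gap and the z_c terms cancel.
Column 1: 2.101×2.47 + 37.48×ρ + (z_c − 39.581)×3.24
Column 2: 1.873×0 + 21.89×2.69 + (z_c − 1.873 − 21.89)×3.24
The z_c×3.24 term appears on both sides and cancels. Collect the known terms of each column as K = Σ(ρt)_known − 3.24 × (depth of known layers): K_1 = 5.18947 − 3.24×39.581 = −123.05297; K_2 = 58.8841 − 3.24×(1.873 + 21.89) = −18.10802.
Balance: K_1 + 37.48×ρ = K_2, so ρ = (K_2 − K_1)/37.48 = 104.945/37.48 = 2.8 g/cm³.

2.8 g/cm³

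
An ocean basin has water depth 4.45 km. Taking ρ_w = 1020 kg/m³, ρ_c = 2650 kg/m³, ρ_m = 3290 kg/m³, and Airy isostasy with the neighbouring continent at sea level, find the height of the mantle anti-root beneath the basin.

11.3 km

Isostatic balance requires: replacing crust with seawater at the top is compensated by replacing crust with mantle at the base: d (ρ_c − ρ_w) = a (ρ_m − ρ_c).
a = d (ρ_c − ρ_w)/(ρ_m − ρ_c) = 4.45 km × 1630/640 = 11.3 km.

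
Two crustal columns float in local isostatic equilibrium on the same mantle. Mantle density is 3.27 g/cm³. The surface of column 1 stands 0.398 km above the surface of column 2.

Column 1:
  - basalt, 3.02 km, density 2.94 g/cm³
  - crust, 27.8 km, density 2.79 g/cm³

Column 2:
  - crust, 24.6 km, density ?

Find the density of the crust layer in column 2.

2.74 g/cm³

Take the compensation level at the base of the deeper column (depth z_c below the surface of column 1) and equate Σ ρ_i t_i down to z_c; mantle fills any gap and the z_c terms cancel.
Column 1: 3.02×2.94 + 27.8×2.79 + (z_c − 30.82)×3.27
Column 2: 0.398×0 + 24.6×ρ + (z_c − 0.398 − 24.6)×3.27
The z_c×3.27 term appears on both sides and cancels. Collect the known terms of each column as K = Σ(ρt)_known − 3.27 × (depth of known layers): K_1 = 86.4408 − 3.27×30.82 = −14.3406; K_2 = 0 − 3.27×(0.398 + 24.6) = −81.74346.
Balance: K_1 = K_2 + 24.6×ρ, so ρ = (K_1 − K_2)/24.6 = 67.4029/24.6 = 2.74 g/cm³.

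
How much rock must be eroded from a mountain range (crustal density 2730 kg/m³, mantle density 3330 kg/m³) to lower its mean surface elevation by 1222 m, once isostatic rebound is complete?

6780 m

Net drop Δ = e − u = e − e ρ_c/ρ_m = e (ρ_m − ρ_c)/ρ_m.
e = Δ ρ_m/(ρ_m − ρ_c) = 1222 m × 3330/600 = 6780 m.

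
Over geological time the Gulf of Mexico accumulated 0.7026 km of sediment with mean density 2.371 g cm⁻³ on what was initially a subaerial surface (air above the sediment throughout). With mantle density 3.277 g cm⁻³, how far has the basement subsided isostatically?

0.508 km

Subaerial load: s = t ρ_sed / ρ_m = 0.7026 km × 2.371/3.277 = 0.508 km.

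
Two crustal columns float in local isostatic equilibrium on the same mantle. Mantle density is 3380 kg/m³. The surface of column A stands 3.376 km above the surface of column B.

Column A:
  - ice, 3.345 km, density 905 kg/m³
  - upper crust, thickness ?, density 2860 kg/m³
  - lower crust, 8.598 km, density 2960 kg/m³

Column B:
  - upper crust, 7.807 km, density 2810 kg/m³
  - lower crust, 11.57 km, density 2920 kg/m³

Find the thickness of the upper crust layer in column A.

Take the compensation level at the base of the deeper column (depth z_c below the surface of column A) and equate Σ ρ_i t_i down to z_c; mantle fills any gap and the z_c terms cancel.
Column A: 3.345×905 + x×2860 + 8.598×2960 + (z_c − 11.943 − x)×3380
Column B: 3.376×0 + 7.807×2810 + 11.57×2920 + (z_c − 3.376 − 19.377)×3380
The z_c×3380 term appears on both sides and cancels. Collect the known terms of each column as K = Σ(ρt)_known − 3380 × (depth of known layers): K_A = 28477.305 − 3380×11.943 = −11890.035; K_B = 55722.07 − 3380×(3.376 + 19.377) = −21183.07.
Balance: K_A − x×(3380 − 2860) = K_B, so x = (K_A − K_B)/(3380 − 2860) = 9293.03/520 = 17.9 km.

17.9 km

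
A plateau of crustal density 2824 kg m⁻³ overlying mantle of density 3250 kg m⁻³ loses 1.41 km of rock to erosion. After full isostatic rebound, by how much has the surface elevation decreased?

0.185 km

Rebound u = e ρ_c/ρ_m = 1.41 km × 2824/3250 = 1.225 km.
Net surface drop = e − u = 1.41 km − 1.225 km = e (ρ_m − ρ_c)/ρ_m = 0.185 km.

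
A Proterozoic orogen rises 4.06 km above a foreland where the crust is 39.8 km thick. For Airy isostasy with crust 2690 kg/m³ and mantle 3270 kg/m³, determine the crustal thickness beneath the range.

62.7 km

Root depth r = h ρ_c / (ρ_m − ρ_c) = 4.06 km × 2690 / 580 = 18.83 km.
Total thickness = T + h + r = 39.8 km + 4.06 km + 18.83 km = 62.7 km.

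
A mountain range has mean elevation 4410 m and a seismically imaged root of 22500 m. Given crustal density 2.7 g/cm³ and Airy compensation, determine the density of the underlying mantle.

3.23 g/cm³

Airy balance: ρ_c h = (ρ_m − ρ_c) r → ρ_m = ρ_c (1 + h/r).
ρ_m = 2.7 × (1 + 4410 m/22500 m) = 3.23 g/cm³.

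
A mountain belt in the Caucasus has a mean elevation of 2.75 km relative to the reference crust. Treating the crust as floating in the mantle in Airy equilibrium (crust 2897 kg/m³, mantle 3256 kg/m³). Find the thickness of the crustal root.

22.2 km

For local isostatic compensation: the weight of the topography is balanced by the buoyancy of the root, ρ_c h = (ρ_m − ρ_c) r.
r = h · ρ_c / (ρ_m − ρ_c) = 2.75 km × 2897 / (3256 − 2897) = 22.2 km.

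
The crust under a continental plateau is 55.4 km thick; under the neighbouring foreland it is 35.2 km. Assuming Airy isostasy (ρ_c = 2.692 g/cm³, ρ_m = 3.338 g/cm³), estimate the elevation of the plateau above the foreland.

Excess crust Δ = 55.4 km − 35.2 km = 20.2 km, split between elevation h and root r with h + r = Δ.
Airy balance ρ_c h = (ρ_m − ρ_c) r gives r = h ρ_c/(ρ_m − ρ_c), so h (1 + ρ_c/(ρ_m − ρ_c)) = Δ, i.e. h = Δ (ρ_m − ρ_c)/ρ_m.
h = 20.2 km × 0.646/3.338 = 3.91 km.

3.91 km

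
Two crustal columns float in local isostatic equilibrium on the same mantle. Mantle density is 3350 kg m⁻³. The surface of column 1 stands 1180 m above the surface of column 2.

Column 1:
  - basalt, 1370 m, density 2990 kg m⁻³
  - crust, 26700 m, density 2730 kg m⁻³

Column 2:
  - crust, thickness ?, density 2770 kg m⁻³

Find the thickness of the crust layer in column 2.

22600 m

Take the compensation level at the base of the deeper column (depth z_c below the surface of column 1) and equate Σ ρ_i t_i down to z_c; mantle fills any gap and the z_c terms cancel.
Column 1: 1370×2990 + 26700×2730 + (z_c − 28070)×3350
Column 2: 1180×0 + x×2770 + (z_c − 1180 − 0 − x)×3350
The z_c×3350 term appears on both sides and cancels. Collect the known terms of each column as K = Σ(ρt)_known − 3350 × (depth of known layers): K_1 = 76987300 − 3350×28070 = −17047200; K_2 = 0 − 3350×(1180 + 0) = −3953000.
Balance: K_1 = K_2 − x×(3350 − 2770), so x = (K_2 − K_1)/(3350 − 2770) = 13094200/580 = 22600 m.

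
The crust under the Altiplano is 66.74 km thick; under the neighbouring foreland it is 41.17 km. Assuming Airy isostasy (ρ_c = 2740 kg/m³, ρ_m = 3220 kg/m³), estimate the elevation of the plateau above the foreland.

3.81 km

Excess crust Δ = 66.74 km − 41.17 km = 25.57 km, split between elevation h and root r with h + r = Δ.
Airy balance ρ_c h = (ρ_m − ρ_c) r gives r = h ρ_c/(ρ_m − ρ_c), so h (1 + ρ_c/(ρ_m − ρ_c)) = Δ, i.e. h = Δ (ρ_m − ρ_c)/ρ_m.
h = 25.57 km × 480/3220 = 3.81 km.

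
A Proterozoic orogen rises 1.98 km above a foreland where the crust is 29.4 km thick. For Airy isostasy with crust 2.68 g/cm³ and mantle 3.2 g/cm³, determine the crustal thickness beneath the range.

Root depth r = h ρ_c / (ρ_m − ρ_c) = 1.98 km × 2.68 / 0.52 = 10.2 km.
Total thickness = T + h + r = 29.4 km + 1.98 km + 10.2 km = 41.6 km.

41.6 km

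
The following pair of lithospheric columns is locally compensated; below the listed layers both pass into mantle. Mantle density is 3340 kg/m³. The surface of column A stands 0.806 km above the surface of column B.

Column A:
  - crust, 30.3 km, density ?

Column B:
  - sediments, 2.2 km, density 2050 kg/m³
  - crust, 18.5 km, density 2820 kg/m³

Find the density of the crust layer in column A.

2840 kg/m³

Take the compensation level at the base of the deeper column (depth z_c below the surface of column A) and equate Σ ρ_i t_i down to z_c; mantle fills any gap and the z_c terms cancel.
Column A: 30.3×ρ + (z_c − 30.3)×3340
Column B: 0.806×0 + 2.2×2050 + 18.5×2820 + (z_c − 0.806 − 20.7)×3340
The z_c×3340 term appears on both sides and cancels. Collect the known terms of each column as K = Σ(ρt)_known − 3340 × (depth of known layers): K_A = 0 − 3340×30.3 = −101202; K_B = 56680 − 3340×(0.806 + 20.7) = −15150.04.
Balance: K_A + 30.3×ρ = K_B, so ρ = (K_B − K_A)/30.3 = 86052/30.3 = 2840 kg/m³.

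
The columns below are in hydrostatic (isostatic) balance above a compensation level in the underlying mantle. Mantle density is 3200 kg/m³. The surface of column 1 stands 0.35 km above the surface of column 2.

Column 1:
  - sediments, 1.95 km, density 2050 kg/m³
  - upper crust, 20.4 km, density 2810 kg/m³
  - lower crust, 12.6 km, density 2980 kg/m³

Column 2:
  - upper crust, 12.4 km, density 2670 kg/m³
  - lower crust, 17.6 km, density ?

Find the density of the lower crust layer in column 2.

Take the compensation level at the base of the deeper column (depth z_c below the surface of column 1) and equate Σ ρ_i t_i down to z_c; mantle fills any gap and the z_c terms cancel.
Column 1: 1.95×2050 + 20.4×2810 + 12.6×2980 + (z_c − 34.95)×3200
Column 2: 0.35×0 + 12.4×2670 + 17.6×ρ + (z_c − 0.35 − 30)×3200
The z_c×3200 term appears on both sides and cancels. Collect the known terms of each column as K = Σ(ρt)_known − 3200 × (depth of known layers): K_1 = 98869.5 − 3200×34.95 = −12970.5; K_2 = 33108 − 3200×(0.35 + 30) = −64012.
Balance: K_1 = K_2 + 17.6×ρ, so ρ = (K_1 − K_2)/17.6 = 51041.5/17.6 = 2900 kg/m³.

2900 kg/m³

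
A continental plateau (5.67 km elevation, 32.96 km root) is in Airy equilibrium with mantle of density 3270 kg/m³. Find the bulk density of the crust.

2790 kg/m³

ρ_c h = (ρ_m − ρ_c) r → ρ_c (h + r) = ρ_m r → ρ_c = ρ_m r / (h + r).
ρ_c = 3270 × 32.96 km / (5.67 km + 32.96 km) = 2790 kg/m³.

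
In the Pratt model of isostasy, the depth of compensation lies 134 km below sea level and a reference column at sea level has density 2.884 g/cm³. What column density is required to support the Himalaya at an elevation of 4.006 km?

Pratt balance: ρ_ref D = ρ (D + h).
ρ = ρ_ref D/(D + h) = 2.884 × 134 km/(134 km + 4.006 km) = 2.8 g/cm³.

2.8 g/cm³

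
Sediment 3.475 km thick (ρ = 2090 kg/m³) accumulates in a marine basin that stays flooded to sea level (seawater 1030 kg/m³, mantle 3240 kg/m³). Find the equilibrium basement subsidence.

Submarine loading: the sediment displaces seawater, and the subsidence is in turn flooded, so s (ρ_m − ρ_w) = t (ρ_sed − ρ_w).
s = 3.475 km × (2090 − 1030) / (3240 − 1030) = 1.67 km.

1.67 km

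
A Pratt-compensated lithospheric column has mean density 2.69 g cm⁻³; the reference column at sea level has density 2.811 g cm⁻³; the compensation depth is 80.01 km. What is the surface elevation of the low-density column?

3.6 km

ρ_ref D = ρ (D + h) → h = D (ρ_ref − ρ)/ρ.
h = 80.01 km × (2.811 − 2.69)/2.69 = 3.6 km.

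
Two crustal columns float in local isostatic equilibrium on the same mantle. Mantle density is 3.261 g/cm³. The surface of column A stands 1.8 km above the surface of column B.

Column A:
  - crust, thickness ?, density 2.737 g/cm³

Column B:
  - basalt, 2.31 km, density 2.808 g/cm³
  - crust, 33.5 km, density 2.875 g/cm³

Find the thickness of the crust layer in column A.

Take the compensation level at the base of the deeper column (depth z_c below the surface of column A) and equate Σ ρ_i t_i down to z_c; mantle fills any gap and the z_c terms cancel.
Column A: x×2.737 + (z_c − 0 − x)×3.261
Column B: 1.8×0 + 2.31×2.808 + 33.5×2.875 + (z_c − 1.8 − 35.81)×3.261
The z_c×3.261 term appears on both sides and cancels. Collect the known terms of each column as K = Σ(ρt)_known − 3.261 × (depth of known layers): K_A = 0 − 3.261×0 = 0; K_B = 102.79898 − 3.261×(1.8 + 35.81) = −19.84723.
Balance: K_A − x×(3.261 − 2.737) = K_B, so x = (K_A − K_B)/(3.261 − 2.737) = 19.8472/0.524 = 37.9 km.

37.9 km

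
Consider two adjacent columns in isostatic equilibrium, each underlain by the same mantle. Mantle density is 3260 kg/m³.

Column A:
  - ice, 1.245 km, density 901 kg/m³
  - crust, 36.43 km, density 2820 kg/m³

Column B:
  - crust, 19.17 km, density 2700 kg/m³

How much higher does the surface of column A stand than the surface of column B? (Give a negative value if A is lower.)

2.52 km

For any compensation level in the mantle, the mantle terms cancel and isostasy reduces to e = (Σt_A − Σt_B) − (Σ(ρt)_A − Σ(ρt)_B) / ρ_m.
Σt_A = 37.675 km; Σt_B = 19.17 km; Σ(ρt)_A = 103854.345; Σ(ρt)_B = 51759 (in km·kg/m³).
e = (37.675 − 19.17) − (103854.345 − 51759) / 3260 = 2.52 km.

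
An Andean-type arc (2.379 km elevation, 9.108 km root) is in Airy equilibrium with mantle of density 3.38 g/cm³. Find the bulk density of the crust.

ρ_c h = (ρ_m − ρ_c) r → ρ_c (h + r) = ρ_m r → ρ_c = ρ_m r / (h + r).
ρ_c = 3.38 × 9.108 km / (2.379 km + 9.108 km) = 2.68 g/cm³.

2.68 g/cm³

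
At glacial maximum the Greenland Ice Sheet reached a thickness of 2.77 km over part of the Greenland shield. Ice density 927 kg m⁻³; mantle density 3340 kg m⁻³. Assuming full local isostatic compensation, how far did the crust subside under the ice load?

0.769 km

Isostatic balance requires: the ice load ρ_ice t is balanced by mantle displaced below, ρ_m s.
s = t ρ_ice / ρ_m = 2.77 km × 927/3340 = 0.769 km.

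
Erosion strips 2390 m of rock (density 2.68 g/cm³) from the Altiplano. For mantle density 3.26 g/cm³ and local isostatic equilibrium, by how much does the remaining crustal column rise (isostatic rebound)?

1960 m

Unloading: uplift u = e ρ_c/ρ_m = 2390 m × 2.68/3.26 = 1960 m.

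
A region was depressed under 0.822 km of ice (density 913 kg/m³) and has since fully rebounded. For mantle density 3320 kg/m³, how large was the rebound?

0.226 km

Removing the load lets mantle flow back in; uplift u satisfies ρ_ice t = ρ_m u.
u = t ρ_ice/ρ_m = 0.822 km × 913/3320 = 0.226 km.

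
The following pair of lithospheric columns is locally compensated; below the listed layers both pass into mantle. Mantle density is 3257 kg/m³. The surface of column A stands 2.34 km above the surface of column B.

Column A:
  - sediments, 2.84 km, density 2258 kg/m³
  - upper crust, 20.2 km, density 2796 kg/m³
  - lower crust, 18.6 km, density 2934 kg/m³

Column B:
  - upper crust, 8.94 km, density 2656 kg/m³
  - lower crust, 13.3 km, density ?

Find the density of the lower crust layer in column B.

Take the compensation level at the base of the deeper column (depth z_c below the surface of column A) and equate Σ ρ_i t_i down to z_c; mantle fills any gap and the z_c terms cancel.
Column A: 2.84×2258 + 20.2×2796 + 18.6×2934 + (z_c − 41.64)×3257
Column B: 2.34×0 + 8.94×2656 + 13.3×ρ + (z_c − 2.34 − 22.24)×3257
The z_c×3257 term appears on both sides and cancels. Collect the known terms of each column as K = Σ(ρt)_known − 3257 × (depth of known layers): K_A = 117464.32 − 3257×41.64 = −18157.16; K_B = 23744.64 − 3257×(2.34 + 22.24) = −56312.42.
Balance: K_A = K_B + 13.3×ρ, so ρ = (K_A − K_B)/13.3 = 38155.3/13.3 = 2870 kg/m³.

2870 kg/m³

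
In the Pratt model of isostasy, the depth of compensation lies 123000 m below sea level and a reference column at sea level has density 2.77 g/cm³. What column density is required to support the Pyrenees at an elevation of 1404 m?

Pratt balance: ρ_ref D = ρ (D + h).
ρ = ρ_ref D/(D + h) = 2.77 × 123000 m/(123000 m + 1404 m) = 2.74 g/cm³.

2.74 g/cm³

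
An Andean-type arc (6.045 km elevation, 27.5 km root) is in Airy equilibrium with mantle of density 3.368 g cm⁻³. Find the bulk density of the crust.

ρ_c h = (ρ_m − ρ_c) r → ρ_c (h + r) = ρ_m r → ρ_c = ρ_m r / (h + r).
ρ_c = 3.368 × 27.5 km / (6.045 km + 27.5 km) = 2.76 g cm⁻³.

2.76 g cm⁻³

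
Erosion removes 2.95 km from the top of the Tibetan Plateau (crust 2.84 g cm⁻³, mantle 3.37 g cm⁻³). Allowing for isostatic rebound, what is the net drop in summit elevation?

Rebound u = e ρ_c/ρ_m = 2.95 km × 2.84/3.37 = 2.486 km.
Net surface drop = e − u = 2.95 km − 2.486 km = e (ρ_m − ρ_c)/ρ_m = 0.464 km.

0.464 km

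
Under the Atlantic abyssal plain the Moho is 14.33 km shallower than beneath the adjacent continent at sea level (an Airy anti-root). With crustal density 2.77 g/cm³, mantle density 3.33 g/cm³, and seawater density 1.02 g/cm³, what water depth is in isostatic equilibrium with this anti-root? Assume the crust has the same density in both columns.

4.59 km

Replacing a thickness d of crust by seawater at the top must be balanced by replacing crust with mantle at the base: d (ρ_c − ρ_w) = a (ρ_m − ρ_c).
d = a (ρ_m − ρ_c)/(ρ_c − ρ_w) = 14.33 km × 0.56/1.75 = 4.59 km.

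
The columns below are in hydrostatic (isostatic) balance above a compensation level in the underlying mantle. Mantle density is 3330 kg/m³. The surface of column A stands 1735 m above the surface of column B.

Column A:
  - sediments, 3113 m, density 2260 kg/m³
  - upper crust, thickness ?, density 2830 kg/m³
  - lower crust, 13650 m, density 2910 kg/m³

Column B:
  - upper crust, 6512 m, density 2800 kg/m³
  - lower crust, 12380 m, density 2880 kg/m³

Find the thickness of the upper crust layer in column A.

Take the compensation level at the base of the deeper column (depth z_c below the surface of column A) and equate Σ ρ_i t_i down to z_c; mantle fills any gap and the z_c terms cancel.
Column A: 3113×2260 + x×2830 + 13650×2910 + (z_c − 16763 − x)×3330
Column B: 1735×0 + 6512×2800 + 12380×2880 + (z_c − 1735 − 18892)×3330
The z_c×3330 term appears on both sides and cancels. Collect the known terms of each column as K = Σ(ρt)_known − 3330 × (depth of known layers): K_A = 46756880 − 3330×16763 = −9063910; K_B = 53888000 − 3330×(1735 + 18892) = −14799910.
Balance: K_A − x×(3330 − 2830) = K_B, so x = (K_A − K_B)/(3330 − 2830) = 5736000/500 = 11500 m.

11500 m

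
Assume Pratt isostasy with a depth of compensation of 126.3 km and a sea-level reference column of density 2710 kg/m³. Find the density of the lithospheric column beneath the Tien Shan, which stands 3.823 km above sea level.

2630 kg/m³

Pratt balance: ρ_ref D = ρ (D + h).
ρ = ρ_ref D/(D + h) = 2710 × 126.3 km/(126.3 km + 3.823 km) = 2630 kg/m³.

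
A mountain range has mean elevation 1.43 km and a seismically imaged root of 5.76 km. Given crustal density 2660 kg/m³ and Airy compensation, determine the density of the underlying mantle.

Airy balance: ρ_c h = (ρ_m − ρ_c) r → ρ_m = ρ_c (1 + h/r).
ρ_m = 2660 × (1 + 1.43 km/5.76 km) = 3320 kg/m³.

3320 kg/m³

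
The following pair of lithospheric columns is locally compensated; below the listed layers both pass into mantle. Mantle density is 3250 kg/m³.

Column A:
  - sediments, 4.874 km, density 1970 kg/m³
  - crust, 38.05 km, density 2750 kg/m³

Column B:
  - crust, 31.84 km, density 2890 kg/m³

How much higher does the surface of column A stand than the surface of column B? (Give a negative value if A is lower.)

4.25 km

For any compensation level in the mantle, the mantle terms cancel and isostasy reduces to e = (Σt_A − Σt_B) − (Σ(ρt)_A − Σ(ρt)_B) / ρ_m.
Σt_A = 42.924 km; Σt_B = 31.84 km; Σ(ρt)_A = 114239.28; Σ(ρt)_B = 92017.6 (in km·kg/m³).
e = (42.924 − 31.84) − (114239.28 − 92017.6) / 3250 = 4.25 km.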